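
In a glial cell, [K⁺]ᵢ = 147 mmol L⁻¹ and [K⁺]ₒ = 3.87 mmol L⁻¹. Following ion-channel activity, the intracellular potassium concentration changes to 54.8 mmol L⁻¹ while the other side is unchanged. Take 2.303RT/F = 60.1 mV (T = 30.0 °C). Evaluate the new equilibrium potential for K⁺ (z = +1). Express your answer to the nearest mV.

After the shift: [K⁺]_out = 3.87, [K⁺]_in = 54.8 mmol L⁻¹.
E_new = (60.1/1)·log₁₀(3.87/54.8) = 60.10 · (-1.1511) = -69.18 mV

-69 mV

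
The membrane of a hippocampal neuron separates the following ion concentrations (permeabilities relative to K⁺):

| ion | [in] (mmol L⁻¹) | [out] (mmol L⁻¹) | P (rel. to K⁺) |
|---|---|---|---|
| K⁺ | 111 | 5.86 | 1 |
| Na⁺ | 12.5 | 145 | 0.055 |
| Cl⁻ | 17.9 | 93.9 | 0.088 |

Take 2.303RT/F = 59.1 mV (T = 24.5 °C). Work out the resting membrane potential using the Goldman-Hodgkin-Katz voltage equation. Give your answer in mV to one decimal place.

-52.7 mV

Vm = 59.1 · log₁₀[(Σ P·[cation]ₒ + Σ P·[anion]ᵢ) / (Σ P·[cation]ᵢ + Σ P·[anion]ₒ)]
Numerator = 1×5.86 + 0.055×145 + 0.088×17.9 = 15.41
Denominator = 1×111 + 0.055×12.5 + 0.088×93.9 = 120
Vm = 59.1 · log₁₀(0.12847) = 59.1 × (-0.8912) = -52.67 mV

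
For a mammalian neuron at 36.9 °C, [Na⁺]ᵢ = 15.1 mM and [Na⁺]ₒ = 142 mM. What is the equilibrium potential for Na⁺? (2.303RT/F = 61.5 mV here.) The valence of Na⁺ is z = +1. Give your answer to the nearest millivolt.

E = (61.5/z) · log₁₀([Na⁺]_out/[Na⁺]_in) with z = +1.
= (61.5/1) · log₁₀(142/15.1) = 61.50 · log₁₀(9.404)
= 61.50 · (0.9733) = 59.86 mV

60 mV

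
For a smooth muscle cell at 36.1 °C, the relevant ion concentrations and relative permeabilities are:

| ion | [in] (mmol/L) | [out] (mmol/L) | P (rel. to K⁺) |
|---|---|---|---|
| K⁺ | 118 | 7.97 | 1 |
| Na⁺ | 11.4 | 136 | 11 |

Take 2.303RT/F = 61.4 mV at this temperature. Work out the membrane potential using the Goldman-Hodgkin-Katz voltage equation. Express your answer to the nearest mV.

Vm = 61.4 · log₁₀[(Σ P·[cation]ₒ + Σ P·[anion]ᵢ) / (Σ P·[cation]ᵢ + Σ P·[anion]ₒ)]
Numerator = 1×7.97 + 11×136 = 1504
Denominator = 1×118 + 11×11.4 = 243.4
Vm = 61.4 · log₁₀(6.179) = 61.4 × (0.7909) = 48.56 mV

49 mV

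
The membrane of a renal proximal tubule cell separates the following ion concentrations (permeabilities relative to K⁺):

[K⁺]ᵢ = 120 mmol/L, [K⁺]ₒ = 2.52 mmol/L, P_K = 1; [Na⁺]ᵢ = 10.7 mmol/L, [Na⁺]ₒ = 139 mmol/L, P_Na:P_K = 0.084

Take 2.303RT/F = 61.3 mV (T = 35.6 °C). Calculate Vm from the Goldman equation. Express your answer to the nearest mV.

Vm = 61.3 · log₁₀[(Σ P·[cation]ₒ + Σ P·[anion]ᵢ) / (Σ P·[cation]ᵢ + Σ P·[anion]ₒ)]
Numerator = 1×2.52 + 0.084×139 = 14.2
Denominator = 1×120 + 0.084×10.7 = 120.9
Vm = 61.3 · log₁₀(0.11742) = 61.3 × (-0.9303) = -57.02 mV

-57 mV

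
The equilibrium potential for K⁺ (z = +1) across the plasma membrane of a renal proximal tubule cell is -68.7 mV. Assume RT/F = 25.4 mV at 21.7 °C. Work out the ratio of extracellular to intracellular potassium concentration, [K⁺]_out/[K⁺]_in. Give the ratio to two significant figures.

0.067

ln([out]/[in]) = E·z/(25.4) = -68.7 × 1 / 25.4 = -2.7047
[out]/[in] = e^(-2.7047) = 0.06689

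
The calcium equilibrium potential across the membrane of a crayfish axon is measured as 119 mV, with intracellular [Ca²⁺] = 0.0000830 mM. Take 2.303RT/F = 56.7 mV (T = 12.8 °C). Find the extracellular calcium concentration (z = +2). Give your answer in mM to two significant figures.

1.3 mM

Nernst: E = (56.7/2) · log₁₀([out]/[in]), so log₁₀([out]/[in]) = 119.0 × 2 / 56.7 = 4.1975.
[out]/[in] = 10^(4.1975) = 1.576e+04.
[out] = 1.576e+04 × 0.0000830 = 1.308 mM.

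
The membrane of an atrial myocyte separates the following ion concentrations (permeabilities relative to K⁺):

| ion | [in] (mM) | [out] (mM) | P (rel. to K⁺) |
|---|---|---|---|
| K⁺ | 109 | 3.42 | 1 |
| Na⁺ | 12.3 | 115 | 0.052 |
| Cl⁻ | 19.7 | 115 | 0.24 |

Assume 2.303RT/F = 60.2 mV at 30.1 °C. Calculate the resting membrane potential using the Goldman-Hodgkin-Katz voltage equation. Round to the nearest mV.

-59 mV

Vm = 60.2 · log₁₀[(Σ P·[cation]ₒ + Σ P·[anion]ᵢ) / (Σ P·[cation]ᵢ + Σ P·[anion]ₒ)]
Numerator = 1×3.42 + 0.052×115 + 0.24×19.7 = 14.13
Denominator = 1×109 + 0.052×12.3 + 0.24×115 = 137.2
Vm = 60.2 · log₁₀(0.10294) = 60.2 × (-0.9874) = -59.44 mV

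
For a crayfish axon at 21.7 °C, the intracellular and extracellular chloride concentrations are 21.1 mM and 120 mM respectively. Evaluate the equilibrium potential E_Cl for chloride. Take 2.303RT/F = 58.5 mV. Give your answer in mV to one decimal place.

-44.2 mV

E = (58.5/z) · log₁₀([Cl⁻]_out/[Cl⁻]_in) with z = -1.
For an anion, dividing by z = -1 reverses the sign.
= (58.5/-1) · log₁₀(120/21.1) = -58.50 · log₁₀(5.687)
= -58.50 · (0.7549) = -44.16 mV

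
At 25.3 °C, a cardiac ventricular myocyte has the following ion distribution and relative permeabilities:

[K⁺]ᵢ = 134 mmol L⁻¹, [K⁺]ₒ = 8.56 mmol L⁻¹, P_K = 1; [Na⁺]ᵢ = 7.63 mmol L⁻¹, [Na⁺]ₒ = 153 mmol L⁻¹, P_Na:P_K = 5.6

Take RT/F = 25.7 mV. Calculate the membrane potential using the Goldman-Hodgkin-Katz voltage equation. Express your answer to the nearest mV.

Vm = 25.7 · ln[(Σ P·[cation]ₒ + Σ P·[anion]ᵢ) / (Σ P·[cation]ᵢ + Σ P·[anion]ₒ)]
Numerator = 1×8.56 + 5.6×153 = 865.4
Denominator = 1×134 + 5.6×7.63 = 176.7
Vm = 25.7 · ln(4.8966) = 25.7 × (1.5885) = 40.83 mV

41 mV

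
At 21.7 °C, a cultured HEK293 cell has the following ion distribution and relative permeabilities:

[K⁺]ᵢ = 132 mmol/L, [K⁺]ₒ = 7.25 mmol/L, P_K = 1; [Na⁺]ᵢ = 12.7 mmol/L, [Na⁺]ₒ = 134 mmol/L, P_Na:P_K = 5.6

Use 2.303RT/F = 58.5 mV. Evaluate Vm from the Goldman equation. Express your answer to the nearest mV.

33 mV

Vm = 58.5 · log₁₀[(Σ P·[cation]ₒ + Σ P·[anion]ᵢ) / (Σ P·[cation]ᵢ + Σ P·[anion]ₒ)]
Numerator = 1×7.25 + 5.6×134 = 757.6
Denominator = 1×132 + 5.6×12.7 = 203.1
Vm = 58.5 · log₁₀(3.7301) = 58.5 × (0.5717) = 33.45 mV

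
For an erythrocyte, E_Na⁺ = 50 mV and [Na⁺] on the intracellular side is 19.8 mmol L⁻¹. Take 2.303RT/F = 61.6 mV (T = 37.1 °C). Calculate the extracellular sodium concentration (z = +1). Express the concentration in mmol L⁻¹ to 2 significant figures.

Nernst: E = (61.6/1) · log₁₀([out]/[in]), so log₁₀([out]/[in]) = 50.0 × 1 / 61.6 = 0.8117.
[out]/[in] = 10^(0.8117) = 6.482.
[out] = 6.482 × 19.8 = 128.3 mmol L⁻¹.

130 mmol L⁻¹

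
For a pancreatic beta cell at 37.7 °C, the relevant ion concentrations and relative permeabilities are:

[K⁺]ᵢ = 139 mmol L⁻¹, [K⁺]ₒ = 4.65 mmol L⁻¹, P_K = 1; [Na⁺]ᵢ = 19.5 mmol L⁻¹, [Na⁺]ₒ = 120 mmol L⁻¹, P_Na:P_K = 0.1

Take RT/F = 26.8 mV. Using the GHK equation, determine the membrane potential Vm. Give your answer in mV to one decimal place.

-57.2 mV

Vm = 26.8 · ln[(Σ P·[cation]ₒ + Σ P·[anion]ᵢ) / (Σ P·[cation]ᵢ + Σ P·[anion]ₒ)]
Numerator = 1×4.65 + 0.1×120 = 16.65
Denominator = 1×139 + 0.1×19.5 = 140.9
Vm = 26.8 · ln(0.11813) = 26.8 × (-2.1360) = -57.24 mV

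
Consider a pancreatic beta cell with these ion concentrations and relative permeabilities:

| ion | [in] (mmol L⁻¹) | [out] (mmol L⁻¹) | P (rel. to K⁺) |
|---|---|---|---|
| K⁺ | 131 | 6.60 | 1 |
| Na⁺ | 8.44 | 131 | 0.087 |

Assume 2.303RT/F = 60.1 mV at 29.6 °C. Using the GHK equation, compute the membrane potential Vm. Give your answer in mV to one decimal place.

Vm = 60.1 · log₁₀[(Σ P·[cation]ₒ + Σ P·[anion]ᵢ) / (Σ P·[cation]ᵢ + Σ P·[anion]ₒ)]
Numerator = 1×6.60 + 0.087×131 = 18
Denominator = 1×131 + 0.087×8.44 = 131.7
Vm = 60.1 · log₁₀(0.13662) = 60.1 × (-0.8645) = -51.96 mV

-52.0 mV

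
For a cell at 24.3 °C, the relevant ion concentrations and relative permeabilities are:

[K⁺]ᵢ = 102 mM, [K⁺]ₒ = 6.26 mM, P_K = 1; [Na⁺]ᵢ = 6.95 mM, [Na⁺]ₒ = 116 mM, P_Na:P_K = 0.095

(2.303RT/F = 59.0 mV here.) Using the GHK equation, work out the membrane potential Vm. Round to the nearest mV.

-46 mV

Vm = 59.0 · log₁₀[(Σ P·[cation]ₒ + Σ P·[anion]ᵢ) / (Σ P·[cation]ᵢ + Σ P·[anion]ₒ)]
Numerator = 1×6.26 + 0.095×116 = 17.28
Denominator = 1×102 + 0.095×6.95 = 102.7
Vm = 59.0 · log₁₀(0.16832) = 59.0 × (-0.7739) = -45.66 mV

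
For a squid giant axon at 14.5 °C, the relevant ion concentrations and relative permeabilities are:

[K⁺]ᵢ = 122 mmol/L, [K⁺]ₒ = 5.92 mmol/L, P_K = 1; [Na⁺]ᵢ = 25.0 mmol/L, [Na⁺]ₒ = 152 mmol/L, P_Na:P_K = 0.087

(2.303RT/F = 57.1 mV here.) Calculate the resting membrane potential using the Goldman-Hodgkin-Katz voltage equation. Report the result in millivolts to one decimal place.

Vm = 57.1 · log₁₀[(Σ P·[cation]ₒ + Σ P·[anion]ᵢ) / (Σ P·[cation]ᵢ + Σ P·[anion]ₒ)]
Numerator = 1×5.92 + 0.087×152 = 19.14
Denominator = 1×122 + 0.087×25.0 = 124.2
Vm = 57.1 · log₁₀(0.15417) = 57.1 × (-0.8120) = -46.37 mV

-46.4 mV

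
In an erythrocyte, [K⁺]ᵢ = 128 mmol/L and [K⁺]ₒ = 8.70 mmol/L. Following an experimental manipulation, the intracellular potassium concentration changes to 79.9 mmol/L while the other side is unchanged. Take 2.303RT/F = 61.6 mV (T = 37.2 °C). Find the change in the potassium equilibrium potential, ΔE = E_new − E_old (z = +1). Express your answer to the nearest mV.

13 mV

E_old = (61.6/1)·log₁₀(8.70/128) = -71.93 mV
E_new = (61.6/1)·log₁₀(8.70/79.9) = -59.32 mV
ΔE = -59.32 − (-71.93) = 12.61 mV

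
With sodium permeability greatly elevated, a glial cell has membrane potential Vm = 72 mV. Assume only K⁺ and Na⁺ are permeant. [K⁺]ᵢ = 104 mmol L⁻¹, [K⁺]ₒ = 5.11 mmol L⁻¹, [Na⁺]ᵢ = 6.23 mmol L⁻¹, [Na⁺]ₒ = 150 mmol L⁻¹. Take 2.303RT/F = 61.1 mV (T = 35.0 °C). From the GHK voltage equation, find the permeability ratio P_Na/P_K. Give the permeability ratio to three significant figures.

27.9

Let α = P_Na/P_K. GHK: Vm = 61.1·log₁₀[(Kₒ + α·Naₒ)/(Kᵢ + α·Naᵢ)].
10^(Vm/61.1) = 10^(72.0/61.1) = 15.08
So 15.08·(Kᵢ + α·Naᵢ) = Kₒ + α·Naₒ → α = (15.08·104.0 − 5.11) / (150.0 − 15.08·6.23)
α = (1568 − 5.11) / (150.0 − 93.95) = 1563/56.05 = 27.89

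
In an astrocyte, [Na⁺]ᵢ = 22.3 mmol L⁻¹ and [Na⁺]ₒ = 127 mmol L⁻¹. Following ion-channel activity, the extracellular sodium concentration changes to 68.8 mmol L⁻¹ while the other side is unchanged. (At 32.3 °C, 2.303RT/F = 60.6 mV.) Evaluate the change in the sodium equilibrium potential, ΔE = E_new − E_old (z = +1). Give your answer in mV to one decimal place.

-16.1 mV

E_old = (60.6/1)·log₁₀(127/22.3) = 45.78 mV
E_new = (60.6/1)·log₁₀(68.8/22.3) = 29.65 mV
ΔE = 29.65 − (45.78) = -16.13 mV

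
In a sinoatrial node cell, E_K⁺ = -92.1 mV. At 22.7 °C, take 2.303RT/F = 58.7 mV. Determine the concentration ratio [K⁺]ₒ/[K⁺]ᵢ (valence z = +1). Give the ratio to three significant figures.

0.0270

log₁₀([out]/[in]) = E·z/(58.7) = -92.1 × 1 / 58.7 = -1.5690
[out]/[in] = 10^(-1.5690) = 0.02698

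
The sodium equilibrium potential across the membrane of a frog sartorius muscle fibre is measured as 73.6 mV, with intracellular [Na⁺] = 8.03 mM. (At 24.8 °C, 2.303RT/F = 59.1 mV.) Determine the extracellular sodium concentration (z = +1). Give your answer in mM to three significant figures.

141 mM

Nernst: E = (59.1/1) · log₁₀([out]/[in]), so log₁₀([out]/[in]) = 73.6 × 1 / 59.1 = 1.2453.
[out]/[in] = 10^(1.2453) = 17.59.
[out] = 17.59 × 8.03 = 141.3 mM.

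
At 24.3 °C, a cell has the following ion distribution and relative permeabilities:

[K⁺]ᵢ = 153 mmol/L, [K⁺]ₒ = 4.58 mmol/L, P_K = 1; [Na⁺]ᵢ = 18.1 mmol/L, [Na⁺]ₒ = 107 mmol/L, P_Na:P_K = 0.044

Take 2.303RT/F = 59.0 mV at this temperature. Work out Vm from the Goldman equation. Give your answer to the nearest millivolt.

Vm = 59.0 · log₁₀[(Σ P·[cation]ₒ + Σ P·[anion]ᵢ) / (Σ P·[cation]ᵢ + Σ P·[anion]ₒ)]
Numerator = 1×4.58 + 0.044×107 = 9.288
Denominator = 1×153 + 0.044×18.1 = 153.8
Vm = 59.0 · log₁₀(0.060392) = 59.0 × (-1.2190) = -71.92 mV

-72 mV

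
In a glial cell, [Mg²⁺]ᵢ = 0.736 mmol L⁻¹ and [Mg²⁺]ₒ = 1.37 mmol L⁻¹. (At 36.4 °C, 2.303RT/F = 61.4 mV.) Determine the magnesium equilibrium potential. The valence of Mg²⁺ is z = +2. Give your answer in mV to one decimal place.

8.3 mV

E = (61.4/z) · log₁₀([Mg²⁺]_out/[Mg²⁺]_in) with z = +2.
= (61.4/2) · log₁₀(1.37/0.736) = 30.70 · log₁₀(1.861)
= 30.70 · (0.2698) = 8.28 mV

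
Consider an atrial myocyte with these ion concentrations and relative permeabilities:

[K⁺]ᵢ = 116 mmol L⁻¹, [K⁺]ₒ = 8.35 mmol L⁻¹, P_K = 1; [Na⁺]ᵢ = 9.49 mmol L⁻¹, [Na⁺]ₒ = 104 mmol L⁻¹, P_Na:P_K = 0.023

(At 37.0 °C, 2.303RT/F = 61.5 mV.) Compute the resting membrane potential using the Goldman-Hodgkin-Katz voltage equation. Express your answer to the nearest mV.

Vm = 61.5 · log₁₀[(Σ P·[cation]ₒ + Σ P·[anion]ᵢ) / (Σ P·[cation]ᵢ + Σ P·[anion]ₒ)]
Numerator = 1×8.35 + 0.023×104 = 10.74
Denominator = 1×116 + 0.023×9.49 = 116.2
Vm = 61.5 · log₁₀(0.09243) = 61.5 × (-1.0342) = -63.60 mV

-64 mV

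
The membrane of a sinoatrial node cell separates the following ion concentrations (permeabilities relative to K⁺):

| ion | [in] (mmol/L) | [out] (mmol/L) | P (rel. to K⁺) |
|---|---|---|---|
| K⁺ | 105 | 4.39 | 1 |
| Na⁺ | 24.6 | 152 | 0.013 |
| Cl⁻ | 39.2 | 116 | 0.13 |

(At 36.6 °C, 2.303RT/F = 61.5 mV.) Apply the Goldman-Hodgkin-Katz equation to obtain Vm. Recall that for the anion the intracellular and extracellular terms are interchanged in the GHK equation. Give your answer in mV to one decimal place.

Vm = 61.5 · log₁₀[(Σ P·[cation]ₒ + Σ P·[anion]ᵢ) / (Σ P·[cation]ᵢ + Σ P·[anion]ₒ)]
Numerator = 1×4.39 + 0.013×152 + 0.13×39.2 = 11.46
Denominator = 1×105 + 0.013×24.6 + 0.13×116 = 120.4
Vm = 61.5 · log₁₀(0.095199) = 61.5 × (-1.0214) = -62.81 mV

-62.8 mV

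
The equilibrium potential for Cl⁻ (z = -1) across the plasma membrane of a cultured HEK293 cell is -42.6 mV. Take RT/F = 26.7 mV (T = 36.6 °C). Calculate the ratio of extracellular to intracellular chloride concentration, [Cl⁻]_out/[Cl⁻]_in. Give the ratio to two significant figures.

ln([out]/[in]) = E·z/(26.7) = -42.6 × -1 / 26.7 = 1.5955
[out]/[in] = e^(1.5955) = 4.931

4.9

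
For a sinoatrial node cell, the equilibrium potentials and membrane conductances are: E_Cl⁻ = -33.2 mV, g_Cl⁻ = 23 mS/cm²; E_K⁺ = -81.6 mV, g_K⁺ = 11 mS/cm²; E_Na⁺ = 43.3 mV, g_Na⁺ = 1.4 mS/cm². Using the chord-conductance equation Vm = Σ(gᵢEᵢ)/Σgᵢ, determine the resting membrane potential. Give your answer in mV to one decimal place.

Σ gᵢEᵢ = 23·(-33.2) + 11·(-81.6) + 1.4·(43.3) = -1600.58
Σ gᵢ = 23 + 11 + 1.4 = 35.4
Vm = -1600.58 / 35.4 = -45.21 mV

-45.2 mV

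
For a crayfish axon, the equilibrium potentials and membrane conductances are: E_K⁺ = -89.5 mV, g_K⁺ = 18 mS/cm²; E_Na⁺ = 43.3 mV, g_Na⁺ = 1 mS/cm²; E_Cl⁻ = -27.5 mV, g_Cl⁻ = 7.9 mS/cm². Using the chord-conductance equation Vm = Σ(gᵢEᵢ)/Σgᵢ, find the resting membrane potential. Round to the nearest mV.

Σ gᵢEᵢ = 18·(-89.5) + 1·(43.3) + 7.9·(-27.5) = -1784.95
Σ gᵢ = 18 + 1 + 7.9 = 26.9
Vm = -1784.95 / 26.9 = -66.36 mV

-66 mV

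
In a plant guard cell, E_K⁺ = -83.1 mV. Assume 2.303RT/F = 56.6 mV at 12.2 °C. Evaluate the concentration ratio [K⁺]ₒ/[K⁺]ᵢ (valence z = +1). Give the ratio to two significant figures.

0.034

log₁₀([out]/[in]) = E·z/(56.6) = -83.1 × 1 / 56.6 = -1.4682
[out]/[in] = 10^(-1.4682) = 0.03403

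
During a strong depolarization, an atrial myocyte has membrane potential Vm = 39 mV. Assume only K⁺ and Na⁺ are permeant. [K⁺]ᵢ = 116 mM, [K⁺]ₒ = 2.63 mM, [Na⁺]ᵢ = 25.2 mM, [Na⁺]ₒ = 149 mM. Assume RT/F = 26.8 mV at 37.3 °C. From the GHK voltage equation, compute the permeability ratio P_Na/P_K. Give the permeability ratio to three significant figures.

Let α = P_Na/P_K. GHK: Vm = 26.8·ln[(Kₒ + α·Naₒ)/(Kᵢ + α·Naᵢ)].
e^(Vm/26.8) = e^(39.0/26.8) = 4.2854
So 4.2854·(Kᵢ + α·Naᵢ) = Kₒ + α·Naₒ → α = (4.2854·116.0 − 2.63) / (149.0 − 4.2854·25.2)
α = (497.1 − 2.63) / (149.0 − 108) = 494.5/41.01 = 12.06

12.1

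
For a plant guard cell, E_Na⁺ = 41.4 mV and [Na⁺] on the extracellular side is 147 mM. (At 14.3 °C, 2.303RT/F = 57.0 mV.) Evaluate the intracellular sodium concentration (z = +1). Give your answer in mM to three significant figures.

Nernst: E = (57.0/1) · log₁₀([out]/[in]), so log₁₀([out]/[in]) = 41.4 × 1 / 57.0 = 0.7263.
[out]/[in] = 10^(0.7263) = 5.325.
[in] = 147 / 5.325 = 27.61 mM.

27.6 mM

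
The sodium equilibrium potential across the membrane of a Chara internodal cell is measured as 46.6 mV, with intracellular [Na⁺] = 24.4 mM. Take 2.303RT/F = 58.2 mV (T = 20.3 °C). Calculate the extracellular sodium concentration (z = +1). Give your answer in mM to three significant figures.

Nernst: E = (58.2/1) · log₁₀([out]/[in]), so log₁₀([out]/[in]) = 46.6 × 1 / 58.2 = 0.8007.
[out]/[in] = 10^(0.8007) = 6.32.
[out] = 6.32 × 24.4 = 154.2 mM.

154 mM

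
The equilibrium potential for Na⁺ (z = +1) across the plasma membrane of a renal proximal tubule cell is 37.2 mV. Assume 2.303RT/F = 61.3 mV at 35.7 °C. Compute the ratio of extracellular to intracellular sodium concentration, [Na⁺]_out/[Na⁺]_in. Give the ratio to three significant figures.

4.04

log₁₀([out]/[in]) = E·z/(61.3) = 37.2 × 1 / 61.3 = 0.6069
[out]/[in] = 10^(0.6069) = 4.044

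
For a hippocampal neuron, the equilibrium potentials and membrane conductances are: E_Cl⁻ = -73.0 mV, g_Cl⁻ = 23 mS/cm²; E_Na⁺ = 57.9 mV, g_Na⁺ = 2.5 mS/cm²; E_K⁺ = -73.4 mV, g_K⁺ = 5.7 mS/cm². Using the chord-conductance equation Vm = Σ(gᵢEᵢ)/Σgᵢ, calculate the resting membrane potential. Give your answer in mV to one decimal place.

-62.6 mV

Σ gᵢEᵢ = 23·(-73.0) + 2.5·(57.9) + 5.7·(-73.4) = -1952.63
Σ gᵢ = 23 + 2.5 + 5.7 = 31.2
Vm = -1952.63 / 31.2 = -62.58 mV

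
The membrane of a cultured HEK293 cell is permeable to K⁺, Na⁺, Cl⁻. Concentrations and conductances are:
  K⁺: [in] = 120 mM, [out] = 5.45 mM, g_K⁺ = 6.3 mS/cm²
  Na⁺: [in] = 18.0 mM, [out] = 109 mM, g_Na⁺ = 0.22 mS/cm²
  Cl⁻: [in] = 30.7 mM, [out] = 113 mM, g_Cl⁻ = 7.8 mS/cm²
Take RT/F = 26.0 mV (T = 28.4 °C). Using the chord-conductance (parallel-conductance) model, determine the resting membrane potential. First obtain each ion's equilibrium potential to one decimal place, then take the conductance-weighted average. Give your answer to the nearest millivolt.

-53 mV

E_K⁺ = (26.0/1)·ln(5.45/120) = -80.4 mV
E_Na⁺ = (26.0/1)·ln(109/18.0) = 46.8 mV
E_Cl⁻ = (26.0/-1)·ln(113/30.7) = -33.9 mV
Vm = (Σ gᵢEᵢ)/(Σ gᵢ) = (6.3·-80.4 + 0.22·46.8 + 7.8·-33.9) / (6.3 + 0.22 + 7.8)
= -760.64 / 14.32 = -53.12 mV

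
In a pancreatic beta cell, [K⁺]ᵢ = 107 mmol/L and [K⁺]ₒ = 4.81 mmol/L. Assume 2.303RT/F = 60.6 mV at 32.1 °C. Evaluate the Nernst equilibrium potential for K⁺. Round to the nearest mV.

E = (60.6/z) · log₁₀([K⁺]_out/[K⁺]_in) with z = +1.
= (60.6/1) · log₁₀(4.81/107) = 60.60 · log₁₀(0.04495)
= 60.60 · (-1.3472) = -81.64 mV

-82 mV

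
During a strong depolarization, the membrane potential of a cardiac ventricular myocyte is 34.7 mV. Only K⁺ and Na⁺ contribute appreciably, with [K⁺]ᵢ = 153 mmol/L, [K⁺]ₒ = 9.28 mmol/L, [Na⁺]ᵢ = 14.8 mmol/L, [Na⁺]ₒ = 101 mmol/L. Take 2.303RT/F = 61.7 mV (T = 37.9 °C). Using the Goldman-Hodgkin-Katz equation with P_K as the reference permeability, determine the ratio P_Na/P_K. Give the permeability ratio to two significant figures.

12

Let α = P_Na/P_K. GHK: Vm = 61.7·log₁₀[(Kₒ + α·Naₒ)/(Kᵢ + α·Naᵢ)].
10^(Vm/61.7) = 10^(34.7/61.7) = 3.6509
So 3.6509·(Kᵢ + α·Naᵢ) = Kₒ + α·Naₒ → α = (3.6509·153.0 − 9.28) / (101.0 − 3.6509·14.8)
α = (558.6 − 9.28) / (101.0 − 54.03) = 549.3/46.97 = 11.7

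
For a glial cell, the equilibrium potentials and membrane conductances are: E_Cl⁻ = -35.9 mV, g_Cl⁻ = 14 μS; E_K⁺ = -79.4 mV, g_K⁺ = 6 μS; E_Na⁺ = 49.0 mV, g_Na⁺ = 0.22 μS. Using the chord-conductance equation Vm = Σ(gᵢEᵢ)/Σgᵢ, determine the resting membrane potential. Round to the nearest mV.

-48 mV

Σ gᵢEᵢ = 14·(-35.9) + 6·(-79.4) + 0.22·(49.0) = -968.22
Σ gᵢ = 14 + 6 + 0.22 = 20.22
Vm = -968.22 / 20.22 = -47.88 mV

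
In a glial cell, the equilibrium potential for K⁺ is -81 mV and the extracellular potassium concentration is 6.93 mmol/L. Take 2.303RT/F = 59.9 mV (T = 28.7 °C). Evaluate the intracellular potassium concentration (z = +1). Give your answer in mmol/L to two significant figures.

Nernst: E = (59.9/1) · log₁₀([out]/[in]), so log₁₀([out]/[in]) = -81.0 × 1 / 59.9 = -1.3523.
[out]/[in] = 10^(-1.3523) = 0.04444.
[in] = 6.93 / 0.04444 = 156 mmol/L.

160 mmol/L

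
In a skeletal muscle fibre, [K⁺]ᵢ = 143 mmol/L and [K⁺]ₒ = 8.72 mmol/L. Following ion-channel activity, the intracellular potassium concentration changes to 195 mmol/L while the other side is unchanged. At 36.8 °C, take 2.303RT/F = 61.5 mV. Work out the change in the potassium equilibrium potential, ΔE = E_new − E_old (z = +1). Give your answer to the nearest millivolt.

E_old = (61.5/1)·log₁₀(8.72/143) = -74.71 mV
E_new = (61.5/1)·log₁₀(8.72/195) = -83.00 mV
ΔE = -83.00 − (-74.71) = -8.28 mV

-8 mV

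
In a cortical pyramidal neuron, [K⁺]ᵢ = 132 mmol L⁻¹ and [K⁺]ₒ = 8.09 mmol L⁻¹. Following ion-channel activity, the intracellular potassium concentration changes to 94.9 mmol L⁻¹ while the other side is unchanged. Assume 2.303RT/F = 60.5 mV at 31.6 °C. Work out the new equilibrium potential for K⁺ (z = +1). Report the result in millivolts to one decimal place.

-64.7 mV

After the shift: [K⁺]_out = 8.09, [K⁺]_in = 94.9 mmol L⁻¹.
E_new = (60.5/1)·log₁₀(8.09/94.9) = 60.50 · (-1.0693) = -64.69 mV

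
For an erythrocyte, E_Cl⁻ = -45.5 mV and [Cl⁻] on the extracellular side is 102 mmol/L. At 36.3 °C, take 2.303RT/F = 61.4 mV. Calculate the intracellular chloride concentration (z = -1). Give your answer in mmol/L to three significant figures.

18.5 mmol/L

Nernst: E = (61.4/-1) · log₁₀([out]/[in]), so log₁₀([out]/[in]) = -45.5 × -1 / 61.4 = 0.7410.
[out]/[in] = 10^(0.7410) = 5.509.
[in] = 102 / 5.509 = 18.52 mmol/L.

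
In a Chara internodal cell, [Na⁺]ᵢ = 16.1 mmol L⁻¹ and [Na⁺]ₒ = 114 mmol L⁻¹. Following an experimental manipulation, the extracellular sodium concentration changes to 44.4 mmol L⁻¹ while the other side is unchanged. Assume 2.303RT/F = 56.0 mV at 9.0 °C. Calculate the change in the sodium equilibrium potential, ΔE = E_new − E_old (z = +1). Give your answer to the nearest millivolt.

E_old = (56.0/1)·log₁₀(114/16.1) = 47.60 mV
E_new = (56.0/1)·log₁₀(44.4/16.1) = 24.67 mV
ΔE = 24.67 − (47.60) = -22.93 mV

-23 mV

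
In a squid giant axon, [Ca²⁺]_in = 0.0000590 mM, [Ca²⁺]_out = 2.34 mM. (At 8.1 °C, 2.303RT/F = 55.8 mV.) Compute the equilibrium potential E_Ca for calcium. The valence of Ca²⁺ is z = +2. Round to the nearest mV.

128 mV

E = (55.8/z) · log₁₀([Ca²⁺]_out/[Ca²⁺]_in) with z = +2.
= (55.8/2) · log₁₀(2.34/0.0000590) = 27.90 · log₁₀(3.966e+04)
= 27.90 · (4.5984) = 128.29 mV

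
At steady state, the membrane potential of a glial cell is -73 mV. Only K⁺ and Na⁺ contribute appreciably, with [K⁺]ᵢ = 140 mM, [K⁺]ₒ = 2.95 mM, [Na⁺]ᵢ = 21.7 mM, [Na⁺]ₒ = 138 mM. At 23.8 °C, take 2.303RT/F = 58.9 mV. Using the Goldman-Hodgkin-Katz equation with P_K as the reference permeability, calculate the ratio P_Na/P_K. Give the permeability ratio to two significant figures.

0.037

Let α = P_Na/P_K. GHK: Vm = 58.9·log₁₀[(Kₒ + α·Naₒ)/(Kᵢ + α·Naᵢ)].
10^(Vm/58.9) = 10^(-73.0/58.9) = 0.057625
So 0.057625·(Kᵢ + α·Naᵢ) = Kₒ + α·Naₒ → α = (0.057625·140.0 − 2.95) / (138.0 − 0.057625·21.7)
α = (8.068 − 2.95) / (138.0 − 1.25) = 5.118/136.7 = 0.03742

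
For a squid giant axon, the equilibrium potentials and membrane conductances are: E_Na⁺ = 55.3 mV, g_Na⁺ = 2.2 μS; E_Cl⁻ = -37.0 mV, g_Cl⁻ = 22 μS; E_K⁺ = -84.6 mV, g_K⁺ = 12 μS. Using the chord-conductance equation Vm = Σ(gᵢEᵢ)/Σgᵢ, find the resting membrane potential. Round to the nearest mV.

-47 mV

Σ gᵢEᵢ = 2.2·(55.3) + 22·(-37.0) + 12·(-84.6) = -1707.54
Σ gᵢ = 2.2 + 22 + 12 = 36.2
Vm = -1707.54 / 36.2 = -47.17 mV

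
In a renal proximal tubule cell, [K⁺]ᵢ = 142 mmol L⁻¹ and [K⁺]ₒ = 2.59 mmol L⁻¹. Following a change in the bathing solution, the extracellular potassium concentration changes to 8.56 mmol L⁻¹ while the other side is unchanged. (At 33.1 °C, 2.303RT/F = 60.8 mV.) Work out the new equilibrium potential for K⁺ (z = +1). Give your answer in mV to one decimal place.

After the shift: [K⁺]_out = 8.56, [K⁺]_in = 142 mmol L⁻¹.
E_new = (60.8/1)·log₁₀(8.56/142) = 60.80 · (-1.2198) = -74.16 mV

-74.2 mV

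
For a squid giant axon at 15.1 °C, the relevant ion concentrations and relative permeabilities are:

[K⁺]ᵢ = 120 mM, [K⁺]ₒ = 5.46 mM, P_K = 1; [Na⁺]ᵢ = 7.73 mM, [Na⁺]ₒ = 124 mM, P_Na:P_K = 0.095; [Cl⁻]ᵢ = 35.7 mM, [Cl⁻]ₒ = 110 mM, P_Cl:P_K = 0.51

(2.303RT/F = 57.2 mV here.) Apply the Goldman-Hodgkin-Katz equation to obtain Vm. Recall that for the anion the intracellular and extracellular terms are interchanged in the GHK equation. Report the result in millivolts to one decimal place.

Vm = 57.2 · log₁₀[(Σ P·[cation]ₒ + Σ P·[anion]ᵢ) / (Σ P·[cation]ᵢ + Σ P·[anion]ₒ)]
Numerator = 1×5.46 + 0.095×124 + 0.51×35.7 = 35.45
Denominator = 1×120 + 0.095×7.73 + 0.51×110 = 176.8
Vm = 57.2 · log₁₀(0.20045) = 57.2 × (-0.6980) = -39.92 mV

-39.9 mV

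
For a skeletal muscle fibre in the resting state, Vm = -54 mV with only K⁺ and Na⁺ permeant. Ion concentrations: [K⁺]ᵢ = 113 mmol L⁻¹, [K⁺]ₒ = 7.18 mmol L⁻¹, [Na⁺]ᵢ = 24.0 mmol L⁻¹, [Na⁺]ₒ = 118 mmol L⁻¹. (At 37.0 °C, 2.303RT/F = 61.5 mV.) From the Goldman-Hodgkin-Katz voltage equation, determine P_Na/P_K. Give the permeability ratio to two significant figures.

Let α = P_Na/P_K. GHK: Vm = 61.5·log₁₀[(Kₒ + α·Naₒ)/(Kᵢ + α·Naᵢ)].
10^(Vm/61.5) = 10^(-54.0/61.5) = 0.13242
So 0.13242·(Kᵢ + α·Naᵢ) = Kₒ + α·Naₒ → α = (0.13242·113.0 − 7.18) / (118.0 − 0.13242·24.0)
α = (14.96 − 7.18) / (118.0 − 3.178) = 7.783/114.8 = 0.06779

0.068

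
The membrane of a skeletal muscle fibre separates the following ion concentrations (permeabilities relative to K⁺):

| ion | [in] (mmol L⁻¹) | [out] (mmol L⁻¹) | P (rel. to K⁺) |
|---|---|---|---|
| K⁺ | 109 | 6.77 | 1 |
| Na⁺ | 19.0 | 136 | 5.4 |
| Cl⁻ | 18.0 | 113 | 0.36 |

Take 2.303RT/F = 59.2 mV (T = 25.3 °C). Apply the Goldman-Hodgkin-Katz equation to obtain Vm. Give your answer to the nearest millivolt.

Vm = 59.2 · log₁₀[(Σ P·[cation]ₒ + Σ P·[anion]ᵢ) / (Σ P·[cation]ᵢ + Σ P·[anion]ₒ)]
Numerator = 1×6.77 + 5.4×136 + 0.36×18.0 = 747.7
Denominator = 1×109 + 5.4×19.0 + 0.36×113 = 252.3
Vm = 59.2 · log₁₀(2.9636) = 59.2 × (0.4718) = 27.93 mV

28 mV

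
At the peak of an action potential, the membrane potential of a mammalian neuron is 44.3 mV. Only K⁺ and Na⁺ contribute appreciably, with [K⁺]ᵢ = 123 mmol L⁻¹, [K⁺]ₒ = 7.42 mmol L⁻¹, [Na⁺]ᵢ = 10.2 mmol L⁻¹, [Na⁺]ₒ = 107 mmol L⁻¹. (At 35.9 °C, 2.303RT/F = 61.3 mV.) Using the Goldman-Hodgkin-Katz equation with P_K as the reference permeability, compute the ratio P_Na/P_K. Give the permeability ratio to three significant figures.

12.1

Let α = P_Na/P_K. GHK: Vm = 61.3·log₁₀[(Kₒ + α·Naₒ)/(Kᵢ + α·Naᵢ)].
10^(Vm/61.3) = 10^(44.3/61.3) = 5.2805
So 5.2805·(Kᵢ + α·Naᵢ) = Kₒ + α·Naₒ → α = (5.2805·123.0 − 7.42) / (107.0 − 5.2805·10.2)
α = (649.5 − 7.42) / (107.0 − 53.86) = 642.1/53.14 = 12.08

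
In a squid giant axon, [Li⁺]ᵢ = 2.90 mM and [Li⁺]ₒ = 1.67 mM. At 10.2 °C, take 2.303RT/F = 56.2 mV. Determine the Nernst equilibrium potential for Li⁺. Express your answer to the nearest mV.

E = (56.2/z) · log₁₀([Li⁺]_out/[Li⁺]_in) with z = +1.
= (56.2/1) · log₁₀(1.67/2.90) = 56.20 · log₁₀(0.5759)
= 56.20 · (-0.2397) = -13.47 mV

-13 mV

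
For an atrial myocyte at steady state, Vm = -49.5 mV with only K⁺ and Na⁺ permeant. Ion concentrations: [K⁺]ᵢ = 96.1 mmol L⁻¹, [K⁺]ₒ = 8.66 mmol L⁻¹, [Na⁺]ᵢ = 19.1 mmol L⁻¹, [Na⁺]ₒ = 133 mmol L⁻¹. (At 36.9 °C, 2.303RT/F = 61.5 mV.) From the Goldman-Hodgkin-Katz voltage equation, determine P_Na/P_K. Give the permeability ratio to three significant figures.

Let α = P_Na/P_K. GHK: Vm = 61.5·log₁₀[(Kₒ + α·Naₒ)/(Kᵢ + α·Naᵢ)].
10^(Vm/61.5) = 10^(-49.5/61.5) = 0.15672
So 0.15672·(Kᵢ + α·Naᵢ) = Kₒ + α·Naₒ → α = (0.15672·96.1 − 8.66) / (133.0 − 0.15672·19.1)
α = (15.06 − 8.66) / (133.0 − 2.993) = 6.401/130 = 0.04923

0.0492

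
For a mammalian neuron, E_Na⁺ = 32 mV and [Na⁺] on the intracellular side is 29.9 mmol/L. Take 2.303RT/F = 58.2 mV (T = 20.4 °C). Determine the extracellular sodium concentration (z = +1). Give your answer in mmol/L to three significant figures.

106 mmol/L

Nernst: E = (58.2/1) · log₁₀([out]/[in]), so log₁₀([out]/[in]) = 32.0 × 1 / 58.2 = 0.5498.
[out]/[in] = 10^(0.5498) = 3.547.
[out] = 3.547 × 29.9 = 106 mmol/L.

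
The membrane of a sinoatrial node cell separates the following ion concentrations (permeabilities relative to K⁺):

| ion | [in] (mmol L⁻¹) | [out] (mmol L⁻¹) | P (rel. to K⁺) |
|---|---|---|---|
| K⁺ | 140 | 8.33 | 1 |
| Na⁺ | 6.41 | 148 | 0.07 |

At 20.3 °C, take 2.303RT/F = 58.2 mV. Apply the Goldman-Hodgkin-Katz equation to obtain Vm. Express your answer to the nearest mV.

Vm = 58.2 · log₁₀[(Σ P·[cation]ₒ + Σ P·[anion]ᵢ) / (Σ P·[cation]ᵢ + Σ P·[anion]ₒ)]
Numerator = 1×8.33 + 0.07×148 = 18.69
Denominator = 1×140 + 0.07×6.41 = 140.4
Vm = 58.2 · log₁₀(0.13307) = 58.2 × (-0.8759) = -50.98 mV

-51 mV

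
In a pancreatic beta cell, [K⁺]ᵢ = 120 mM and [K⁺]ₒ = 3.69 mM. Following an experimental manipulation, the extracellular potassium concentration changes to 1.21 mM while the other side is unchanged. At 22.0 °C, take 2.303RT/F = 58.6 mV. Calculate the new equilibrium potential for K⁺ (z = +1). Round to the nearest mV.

-117 mV

After the shift: [K⁺]_out = 1.21, [K⁺]_in = 120 mM.
E_new = (58.6/1)·log₁₀(1.21/120) = 58.60 · (-1.9964) = -116.99 mV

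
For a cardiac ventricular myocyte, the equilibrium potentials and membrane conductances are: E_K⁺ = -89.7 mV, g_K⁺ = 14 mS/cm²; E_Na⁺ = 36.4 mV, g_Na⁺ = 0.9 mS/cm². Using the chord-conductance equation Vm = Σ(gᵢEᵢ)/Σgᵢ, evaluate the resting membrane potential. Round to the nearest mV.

Σ gᵢEᵢ = 14·(-89.7) + 0.9·(36.4) = -1223.04
Σ gᵢ = 14 + 0.9 = 14.9
Vm = -1223.04 / 14.9 = -82.08 mV

-82 mV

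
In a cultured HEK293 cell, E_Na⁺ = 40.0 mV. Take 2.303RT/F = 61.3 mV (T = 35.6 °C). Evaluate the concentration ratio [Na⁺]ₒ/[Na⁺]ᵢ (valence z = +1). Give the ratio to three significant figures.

4.49

log₁₀([out]/[in]) = E·z/(61.3) = 40.0 × 1 / 61.3 = 0.6525
[out]/[in] = 10^(0.6525) = 4.493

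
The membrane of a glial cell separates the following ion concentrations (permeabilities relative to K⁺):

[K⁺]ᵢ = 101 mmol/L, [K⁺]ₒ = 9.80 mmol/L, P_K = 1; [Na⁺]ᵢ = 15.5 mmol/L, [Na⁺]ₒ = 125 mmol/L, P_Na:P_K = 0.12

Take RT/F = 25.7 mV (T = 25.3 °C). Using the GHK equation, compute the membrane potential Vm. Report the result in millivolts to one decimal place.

-36.6 mV

Vm = 25.7 · ln[(Σ P·[cation]ₒ + Σ P·[anion]ᵢ) / (Σ P·[cation]ᵢ + Σ P·[anion]ₒ)]
Numerator = 1×9.80 + 0.12×125 = 24.8
Denominator = 1×101 + 0.12×15.5 = 102.9
Vm = 25.7 · ln(0.2411) = 25.7 × (-1.4225) = -36.56 mV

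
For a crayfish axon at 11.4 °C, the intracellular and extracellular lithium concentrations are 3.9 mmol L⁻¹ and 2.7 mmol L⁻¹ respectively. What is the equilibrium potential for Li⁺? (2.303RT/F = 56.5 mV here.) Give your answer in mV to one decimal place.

-9.0 mV

E = (56.5/z) · log₁₀([Li⁺]_out/[Li⁺]_in) with z = +1.
= (56.5/1) · log₁₀(2.7/3.9) = 56.50 · log₁₀(0.6923)
= 56.50 · (-0.1597) = -9.02 mV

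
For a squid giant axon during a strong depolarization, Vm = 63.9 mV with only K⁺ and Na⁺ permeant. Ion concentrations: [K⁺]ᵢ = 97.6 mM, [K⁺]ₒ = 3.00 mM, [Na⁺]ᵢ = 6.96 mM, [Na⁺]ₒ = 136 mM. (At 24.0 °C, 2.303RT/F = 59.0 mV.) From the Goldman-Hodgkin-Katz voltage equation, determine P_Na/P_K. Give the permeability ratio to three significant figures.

Let α = P_Na/P_K. GHK: Vm = 59.0·log₁₀[(Kₒ + α·Naₒ)/(Kᵢ + α·Naᵢ)].
10^(Vm/59.0) = 10^(63.9/59.0) = 12.107
So 12.107·(Kᵢ + α·Naᵢ) = Kₒ + α·Naₒ → α = (12.107·97.6 − 3.0) / (136.0 − 12.107·6.96)
α = (1182 − 3.0) / (136.0 − 84.27) = 1179/51.73 = 22.78

22.8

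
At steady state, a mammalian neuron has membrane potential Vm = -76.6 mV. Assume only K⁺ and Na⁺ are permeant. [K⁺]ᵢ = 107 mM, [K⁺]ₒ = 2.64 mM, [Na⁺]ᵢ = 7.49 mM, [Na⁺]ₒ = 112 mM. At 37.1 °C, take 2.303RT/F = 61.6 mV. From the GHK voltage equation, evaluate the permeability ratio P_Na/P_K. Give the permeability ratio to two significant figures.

Let α = P_Na/P_K. GHK: Vm = 61.6·log₁₀[(Kₒ + α·Naₒ)/(Kᵢ + α·Naᵢ)].
10^(Vm/61.6) = 10^(-76.6/61.6) = 0.057081
So 0.057081·(Kᵢ + α·Naᵢ) = Kₒ + α·Naₒ → α = (0.057081·107.0 − 2.64) / (112.0 − 0.057081·7.49)
α = (6.108 − 2.64) / (112.0 − 0.4275) = 3.468/111.6 = 0.03108

0.031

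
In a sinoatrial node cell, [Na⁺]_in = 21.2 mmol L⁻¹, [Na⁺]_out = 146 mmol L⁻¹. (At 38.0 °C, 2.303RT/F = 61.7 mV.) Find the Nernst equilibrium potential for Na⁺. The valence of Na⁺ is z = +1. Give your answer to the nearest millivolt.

E = (61.7/z) · log₁₀([Na⁺]_out/[Na⁺]_in) with z = +1.
= (61.7/1) · log₁₀(146/21.2) = 61.70 · log₁₀(6.887)
= 61.70 · (0.8380) = 51.71 mV

52 mV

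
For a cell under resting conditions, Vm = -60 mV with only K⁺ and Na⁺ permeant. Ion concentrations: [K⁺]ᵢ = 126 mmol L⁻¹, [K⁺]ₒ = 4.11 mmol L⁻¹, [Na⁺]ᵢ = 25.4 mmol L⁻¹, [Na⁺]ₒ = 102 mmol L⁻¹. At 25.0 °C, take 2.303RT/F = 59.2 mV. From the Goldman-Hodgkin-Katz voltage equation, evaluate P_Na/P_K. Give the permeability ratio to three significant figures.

Let α = P_Na/P_K. GHK: Vm = 59.2·log₁₀[(Kₒ + α·Naₒ)/(Kᵢ + α·Naᵢ)].
10^(Vm/59.2) = 10^(-60.0/59.2) = 0.096936
So 0.096936·(Kᵢ + α·Naᵢ) = Kₒ + α·Naₒ → α = (0.096936·126.0 − 4.11) / (102.0 − 0.096936·25.4)
α = (12.21 − 4.11) / (102.0 − 2.462) = 8.104/99.54 = 0.08142

0.0814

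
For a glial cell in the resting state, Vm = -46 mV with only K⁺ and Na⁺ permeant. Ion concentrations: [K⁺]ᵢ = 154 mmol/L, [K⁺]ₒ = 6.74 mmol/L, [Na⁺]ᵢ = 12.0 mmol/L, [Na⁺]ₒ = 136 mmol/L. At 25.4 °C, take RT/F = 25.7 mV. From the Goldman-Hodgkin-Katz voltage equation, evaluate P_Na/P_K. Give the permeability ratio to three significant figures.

0.142

Let α = P_Na/P_K. GHK: Vm = 25.7·ln[(Kₒ + α·Naₒ)/(Kᵢ + α·Naᵢ)].
e^(Vm/25.7) = e^(-46.0/25.7) = 0.16698
So 0.16698·(Kᵢ + α·Naᵢ) = Kₒ + α·Naₒ → α = (0.16698·154.0 − 6.74) / (136.0 − 0.16698·12.0)
α = (25.71 − 6.74) / (136.0 − 2.004) = 18.97/134 = 0.1416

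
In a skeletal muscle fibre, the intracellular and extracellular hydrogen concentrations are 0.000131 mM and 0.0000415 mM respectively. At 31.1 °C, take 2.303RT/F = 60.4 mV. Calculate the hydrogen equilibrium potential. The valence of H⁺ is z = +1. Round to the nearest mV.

-30 mV

E = (60.4/z) · log₁₀([H⁺]_out/[H⁺]_in) with z = +1.
= (60.4/1) · log₁₀(0.0000415/0.000131) = 60.40 · log₁₀(0.3168)
= 60.40 · (-0.4992) = -30.15 mV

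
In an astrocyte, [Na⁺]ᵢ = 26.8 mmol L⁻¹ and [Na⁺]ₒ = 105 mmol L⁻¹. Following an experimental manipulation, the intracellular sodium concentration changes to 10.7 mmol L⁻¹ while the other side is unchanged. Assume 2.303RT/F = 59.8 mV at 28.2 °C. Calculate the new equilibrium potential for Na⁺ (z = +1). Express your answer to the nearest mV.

59 mV

After the shift: [Na⁺]_out = 105, [Na⁺]_in = 10.7 mmol L⁻¹.
E_new = (59.8/1)·log₁₀(105/10.7) = 59.80 · (0.9918) = 59.31 mV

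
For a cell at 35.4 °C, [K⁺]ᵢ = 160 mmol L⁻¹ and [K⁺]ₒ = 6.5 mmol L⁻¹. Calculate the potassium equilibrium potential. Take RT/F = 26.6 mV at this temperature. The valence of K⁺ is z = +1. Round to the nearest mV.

E = (26.6/z) · ln([K⁺]_out/[K⁺]_in) with z = +1.
= (26.6/1) · ln(6.5/160) = 26.60 · ln(0.04063)
= 26.60 · (-3.2034) = -85.21 mV

-85 mV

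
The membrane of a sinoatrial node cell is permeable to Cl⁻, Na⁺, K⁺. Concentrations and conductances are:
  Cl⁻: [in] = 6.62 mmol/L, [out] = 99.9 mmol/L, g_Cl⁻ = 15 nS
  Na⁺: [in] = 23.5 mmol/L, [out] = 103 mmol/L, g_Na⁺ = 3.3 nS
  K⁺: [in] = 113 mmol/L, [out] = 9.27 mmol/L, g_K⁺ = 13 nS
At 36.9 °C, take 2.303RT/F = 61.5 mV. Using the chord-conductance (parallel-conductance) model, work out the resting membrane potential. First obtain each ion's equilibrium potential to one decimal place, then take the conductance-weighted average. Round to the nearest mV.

-58 mV

E_Cl⁻ = (61.5/-1)·log₁₀(99.9/6.62) = -72.5 mV
E_Na⁺ = (61.5/1)·log₁₀(103/23.5) = 39.5 mV
E_K⁺ = (61.5/1)·log₁₀(9.27/113) = -66.8 mV
Vm = (Σ gᵢEᵢ)/(Σ gᵢ) = (15·-72.5 + 3.3·39.5 + 13·-66.8) / (15 + 3.3 + 13)
= -1825.55 / 31.3 = -58.32 mV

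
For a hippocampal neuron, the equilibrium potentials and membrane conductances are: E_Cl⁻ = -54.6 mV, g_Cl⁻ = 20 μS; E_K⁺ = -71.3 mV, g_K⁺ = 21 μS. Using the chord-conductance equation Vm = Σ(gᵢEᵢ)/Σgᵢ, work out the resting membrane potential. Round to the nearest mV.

Σ gᵢEᵢ = 20·(-54.6) + 21·(-71.3) = -2589.30
Σ gᵢ = 20 + 21 = 41
Vm = -2589.30 / 41 = -63.15 mV

-63 mV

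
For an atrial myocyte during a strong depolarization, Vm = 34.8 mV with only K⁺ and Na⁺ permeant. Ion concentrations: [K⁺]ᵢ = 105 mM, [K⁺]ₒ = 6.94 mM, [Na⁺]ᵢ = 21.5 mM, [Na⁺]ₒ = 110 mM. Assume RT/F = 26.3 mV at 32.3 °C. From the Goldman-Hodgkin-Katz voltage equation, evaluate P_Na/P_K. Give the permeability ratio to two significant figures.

Let α = P_Na/P_K. GHK: Vm = 26.3·ln[(Kₒ + α·Naₒ)/(Kᵢ + α·Naᵢ)].
e^(Vm/26.3) = e^(34.8/26.3) = 3.7554
So 3.7554·(Kᵢ + α·Naᵢ) = Kₒ + α·Naₒ → α = (3.7554·105.0 − 6.94) / (110.0 − 3.7554·21.5)
α = (394.3 − 6.94) / (110.0 − 80.74) = 387.4/29.26 = 13.24

13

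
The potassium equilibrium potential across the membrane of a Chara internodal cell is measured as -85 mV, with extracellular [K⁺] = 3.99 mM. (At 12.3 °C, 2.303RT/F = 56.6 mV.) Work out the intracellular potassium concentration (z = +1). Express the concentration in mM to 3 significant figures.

Nernst: E = (56.6/1) · log₁₀([out]/[in]), so log₁₀([out]/[in]) = -85.0 × 1 / 56.6 = -1.5018.
[out]/[in] = 10^(-1.5018) = 0.03149.
[in] = 3.99 / 0.03149 = 126.7 mM.

127 mM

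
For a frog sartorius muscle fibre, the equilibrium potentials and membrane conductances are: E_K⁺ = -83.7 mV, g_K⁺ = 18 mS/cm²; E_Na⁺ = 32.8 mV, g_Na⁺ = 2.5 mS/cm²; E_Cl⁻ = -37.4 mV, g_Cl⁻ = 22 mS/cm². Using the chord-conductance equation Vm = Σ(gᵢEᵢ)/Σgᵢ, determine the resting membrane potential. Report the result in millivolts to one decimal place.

-52.9 mV

Σ gᵢEᵢ = 18·(-83.7) + 2.5·(32.8) + 22·(-37.4) = -2247.40
Σ gᵢ = 18 + 2.5 + 22 = 42.5
Vm = -2247.40 / 42.5 = -52.88 mV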